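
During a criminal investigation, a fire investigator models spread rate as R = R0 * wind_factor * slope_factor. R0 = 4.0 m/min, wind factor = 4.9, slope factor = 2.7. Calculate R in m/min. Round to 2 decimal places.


Fire spread rate calculation:
R = R0 * wind_factor * slope_factor
= 4.0 * 4.9 * 2.7
= 19.6 * 2.7
= 52.92 m/min

52.92


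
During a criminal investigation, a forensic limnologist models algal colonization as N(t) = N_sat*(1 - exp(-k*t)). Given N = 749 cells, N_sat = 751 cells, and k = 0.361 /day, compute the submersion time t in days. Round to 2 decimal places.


PMSI from diatom colonization curve:
N / N_sat = 749 / 751 = 0.997337
1 - N/N_sat = 0.002663
ln(1 - N/N_sat) = -5.928302
t = -ln(1 - N/N_sat) / k = -(-5.928302) / 0.361 = 16.42 days

16.42


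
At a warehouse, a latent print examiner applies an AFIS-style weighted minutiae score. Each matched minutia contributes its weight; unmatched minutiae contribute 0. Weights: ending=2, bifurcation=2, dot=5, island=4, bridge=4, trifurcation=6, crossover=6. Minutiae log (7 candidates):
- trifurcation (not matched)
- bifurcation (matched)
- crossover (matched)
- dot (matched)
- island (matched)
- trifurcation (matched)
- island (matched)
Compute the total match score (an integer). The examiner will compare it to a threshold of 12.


Weighted minutiae match score:
  trifurcation: not matched, +0
  bifurcation: matched, +2 (running total 2)
  crossover: matched, +6 (running total 8)
  dot: matched, +5 (running total 13)
  island: matched, +4 (running total 17)
  trifurcation: matched, +6 (running total 23)
  island: matched, +4 (running total 27)
Total score = 27
Threshold = 12; verdict = identification

27


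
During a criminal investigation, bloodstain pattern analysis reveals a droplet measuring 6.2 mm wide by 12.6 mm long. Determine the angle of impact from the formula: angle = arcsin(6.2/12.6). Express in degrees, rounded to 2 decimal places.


Blood spatter impact angle calculation:
width / length = 6.2 / 12.6 = 0.492063
angle = arcsin(0.492063)
angle = 29.48 degrees

29.48


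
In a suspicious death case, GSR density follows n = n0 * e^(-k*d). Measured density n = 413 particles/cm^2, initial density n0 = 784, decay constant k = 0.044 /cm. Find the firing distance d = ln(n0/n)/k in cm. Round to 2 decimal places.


GSR distance calculation:
n0/n = 784 / 413 = 1.898305
ln(n0/n) = 0.640961
d = 0.640961 / 0.044 = 14.57 cm

14.57


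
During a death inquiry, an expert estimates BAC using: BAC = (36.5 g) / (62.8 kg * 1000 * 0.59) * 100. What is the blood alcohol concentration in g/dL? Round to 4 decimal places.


Applying the Widmark formula:
BAC = (dose_g / (body_wt * 1000 * r)) * 100
Denominator = 62.8 * 1000 * 0.59 = 37052
BAC = (36.5 / 37052) * 100
BAC = 0.0985 g/dL

0.0985


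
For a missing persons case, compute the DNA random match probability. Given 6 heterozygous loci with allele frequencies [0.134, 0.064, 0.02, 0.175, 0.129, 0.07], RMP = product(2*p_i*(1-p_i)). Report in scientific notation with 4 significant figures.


Computing RMP for 6 loci:
Locus 1: 2 * 0.134 * 0.866 = 0.232088
Locus 2: 2 * 0.064 * 0.936 = 0.119808
Locus 3: 2 * 0.02 * 0.98 = 0.0392
Locus 4: 2 * 0.175 * 0.825 = 0.28875
Locus 5: 2 * 0.129 * 0.871 = 0.224718
Locus 6: 2 * 0.07 * 0.93 = 0.1302
RMP = 9.209e-06

9.209e-06


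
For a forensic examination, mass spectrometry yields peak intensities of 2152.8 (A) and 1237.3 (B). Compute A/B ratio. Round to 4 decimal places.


Spectral peak ratio:
Peak A = 2152.8 counts
Peak B = 1237.3 counts
Ratio = 2152.8 / 1237.3 = 1.7399

1.7399


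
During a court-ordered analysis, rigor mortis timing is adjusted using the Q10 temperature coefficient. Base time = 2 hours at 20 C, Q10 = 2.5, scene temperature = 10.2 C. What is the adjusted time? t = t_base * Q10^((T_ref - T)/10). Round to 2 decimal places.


Rigor mortis time adjustment:
Exponent = (T_ref - T_actual) / 10 = (20 - 10.2) / 10 = 0.98
Q10 factor = 2.5^0.98 = 2.4546
t_adjusted = 2 * 2.4546 = 4.91 hours

4.91


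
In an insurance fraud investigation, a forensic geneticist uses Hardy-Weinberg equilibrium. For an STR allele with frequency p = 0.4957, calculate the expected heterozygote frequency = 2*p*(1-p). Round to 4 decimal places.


Hardy-Weinberg heterozygote frequency:
q = 1 - p = 1 - 0.4957 = 0.5043
2pq = 2 * 0.4957 * 0.5043 = 0.5000

0.5000


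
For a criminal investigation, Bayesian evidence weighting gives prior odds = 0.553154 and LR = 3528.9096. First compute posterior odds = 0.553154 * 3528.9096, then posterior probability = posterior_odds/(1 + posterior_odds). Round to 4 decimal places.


Bayesian evidence evaluation:
Posterior odds = prior_odds * LR = 0.553154 * 3528.9096 = 1952.03
Posterior probability = posterior_odds / (1 + posterior_odds)
= 1952.03 / (1 + 1952.03)
= 1952.03 / 1953.03
= 0.9995

0.9995


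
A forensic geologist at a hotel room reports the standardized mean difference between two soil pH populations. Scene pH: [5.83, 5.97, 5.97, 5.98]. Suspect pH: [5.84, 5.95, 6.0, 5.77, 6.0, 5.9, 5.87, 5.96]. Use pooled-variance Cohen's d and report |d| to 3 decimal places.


Pooled-variance Cohen's d for soil pH comparison:
Scene mean = 23.75 / 4 = 5.9375
Suspect mean = 47.29 / 8 = 5.91125
Scene sample variance s_s^2 = 0.005158
Suspect sample variance s_c^2 = 0.006641
Pooled variance = ((n_s-1)*s_s^2 + (n_c-1)*s_c^2) / (n_s + n_c - 2) = 0.006196
Pooled SD = sqrt(0.006196) = 0.078715
Mean difference = 0.02625
|d| = |0.02625| / 0.078715 = 0.333

0.333


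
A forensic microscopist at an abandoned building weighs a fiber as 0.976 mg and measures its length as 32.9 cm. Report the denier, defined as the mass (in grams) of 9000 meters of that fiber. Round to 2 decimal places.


Denier calculation:
Mass in grams = 0.976 mg / 1000 = 0.000976 g
Length in meters = 32.9 cm / 100 = 0.329 m
Linear density = mass / length = 0.000976 / 0.329 = 0.00296657 g/m
Denier = (g/m) * 9000 = 0.00296657 * 9000 = 26.70

26.70


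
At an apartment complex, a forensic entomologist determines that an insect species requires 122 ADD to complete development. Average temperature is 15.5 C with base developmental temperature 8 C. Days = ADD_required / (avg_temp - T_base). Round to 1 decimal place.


Insect development time:
Effective temperature = avg_temp - T_base = 15.5 - 8 = 7.5 C
Days = ADD / effective_temp = 122 / 7.5 = 16.3 days

16.3


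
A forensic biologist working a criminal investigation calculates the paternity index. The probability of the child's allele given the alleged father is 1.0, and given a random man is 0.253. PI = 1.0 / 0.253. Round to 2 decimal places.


Paternity Index calculation:
PI = P(allele|father) / P(allele|random)
PI = 1.0 / 0.253
PI = 3.95

3.95


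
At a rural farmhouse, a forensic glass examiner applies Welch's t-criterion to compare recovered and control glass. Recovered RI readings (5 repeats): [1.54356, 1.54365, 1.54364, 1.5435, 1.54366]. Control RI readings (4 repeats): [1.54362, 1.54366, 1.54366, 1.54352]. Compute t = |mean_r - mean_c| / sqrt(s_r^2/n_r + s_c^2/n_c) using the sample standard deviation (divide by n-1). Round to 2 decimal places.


Welch's t-criterion for glass RI comparison:
Recovered mean = sum / n_r = 7.71801 / 5 = 1.543602
Control mean = sum / n_c = 6.17446 / 4 = 1.543615
Recovered sample variance s_r^2 = 4.82e-09
Control sample variance s_c^2 = 4.36667e-09
Welch SE (unpooled) = sqrt(s_r^2/n_r + s_c^2/n_c) = sqrt(9.64e-10 + 1.09167e-09) = sqrt(2.05567e-09) = 4.53395e-05
|mean_r - mean_c| = 1.3e-05
t = 1.3e-05 / 4.53395e-05 = 0.29

0.29


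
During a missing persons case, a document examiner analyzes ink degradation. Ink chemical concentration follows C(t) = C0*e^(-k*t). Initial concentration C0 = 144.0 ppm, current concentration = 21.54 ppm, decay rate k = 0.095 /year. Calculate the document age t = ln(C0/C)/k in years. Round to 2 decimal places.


Document age estimation:
C0/C = 144.0 / 21.54 = 6.685237
ln(C0/C) = 1.899902
t = 1.899902 / 0.095 = 20.00 years

20.00


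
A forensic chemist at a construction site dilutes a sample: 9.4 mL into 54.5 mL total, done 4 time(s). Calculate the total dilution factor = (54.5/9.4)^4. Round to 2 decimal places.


Dilution factor calculation:
Single dilution = V_total / V_sample = 54.5 / 9.4 ≈ 5.797872
Number of dilutions = 4
Total DF = (54.5 / 9.4)^4 (full precision, rounded at the end) = 1129.99

1129.99


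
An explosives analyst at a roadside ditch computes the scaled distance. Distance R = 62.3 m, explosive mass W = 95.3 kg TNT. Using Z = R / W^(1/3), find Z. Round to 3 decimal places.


Scaled distance calculation:
W^(1/3) = 95.3^(1/3) = 4.567701
Z = R / W^(1/3) = 62.3 / 4.567701
Z = 13.639 m/kg^(1/3)

13.639


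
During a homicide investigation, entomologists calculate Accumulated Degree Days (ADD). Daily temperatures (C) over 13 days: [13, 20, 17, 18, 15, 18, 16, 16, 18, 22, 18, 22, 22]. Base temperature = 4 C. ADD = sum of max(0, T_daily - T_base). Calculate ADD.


Computing ADD day by day:
Day 1: max(0, 13 - 4) = 9
Day 2: max(0, 20 - 4) = 16
Day 3: max(0, 17 - 4) = 13
Day 4: max(0, 18 - 4) = 14
Day 5: max(0, 15 - 4) = 11
Day 6: max(0, 18 - 4) = 14
Day 7: max(0, 16 - 4) = 12
Day 8: max(0, 16 - 4) = 12
Day 9: max(0, 18 - 4) = 14
Day 10: max(0, 22 - 4) = 18
Day 11: max(0, 18 - 4) = 14
Day 12: max(0, 22 - 4) = 18
Day 13: max(0, 22 - 4) = 18
Total ADD = 183

183


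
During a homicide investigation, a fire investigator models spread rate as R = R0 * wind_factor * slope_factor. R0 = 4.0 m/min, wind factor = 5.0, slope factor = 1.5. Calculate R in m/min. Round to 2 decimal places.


Fire spread rate calculation:
R = R0 * wind_factor * slope_factor
= 4.0 * 5.0 * 1.5
= 20 * 1.5
= 30.00 m/min

30.00


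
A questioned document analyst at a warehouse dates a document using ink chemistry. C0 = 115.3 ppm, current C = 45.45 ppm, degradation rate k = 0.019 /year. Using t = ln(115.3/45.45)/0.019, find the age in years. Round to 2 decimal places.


Document age estimation:
C0/C = 115.3 / 45.45 = 2.536854
ln(C0/C) = 0.930925
t = 0.930925 / 0.019 = 49.00 years

49.00


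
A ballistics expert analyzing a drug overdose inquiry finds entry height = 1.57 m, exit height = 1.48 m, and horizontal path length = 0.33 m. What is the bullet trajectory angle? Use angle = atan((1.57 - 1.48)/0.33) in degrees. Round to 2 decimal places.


Bullet trajectory angle:
Height difference = 1.57 - 1.48 = 0.09 m
angle = atan(0.09 / 0.33)
angle = atan(0.272727)
angle = 15.26 degrees

15.26


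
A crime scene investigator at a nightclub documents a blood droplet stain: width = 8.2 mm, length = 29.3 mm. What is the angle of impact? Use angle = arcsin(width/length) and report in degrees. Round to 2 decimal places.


Blood spatter impact angle calculation:
width / length = 8.2 / 29.3 = 0.279863
angle = arcsin(0.279863)
angle = 16.25 degrees

16.25


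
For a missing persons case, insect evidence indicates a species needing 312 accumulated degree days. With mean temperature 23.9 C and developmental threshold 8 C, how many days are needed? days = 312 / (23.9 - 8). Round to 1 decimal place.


Insect development time:
Effective temperature = avg_temp - T_base = 23.9 - 8 = 15.9 C
Days = ADD / effective_temp = 312 / 15.9 = 19.6 days

19.6


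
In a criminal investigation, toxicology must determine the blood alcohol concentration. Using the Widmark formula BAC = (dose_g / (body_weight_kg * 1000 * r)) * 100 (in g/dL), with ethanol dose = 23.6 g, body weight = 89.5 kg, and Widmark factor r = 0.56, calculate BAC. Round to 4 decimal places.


Applying the Widmark formula:
BAC = (dose_g / (body_wt * 1000 * r)) * 100
Denominator = 89.5 * 1000 * 0.56 = 50120
BAC = (23.6 / 50120) * 100
BAC = 0.0471 g/dL

0.0471


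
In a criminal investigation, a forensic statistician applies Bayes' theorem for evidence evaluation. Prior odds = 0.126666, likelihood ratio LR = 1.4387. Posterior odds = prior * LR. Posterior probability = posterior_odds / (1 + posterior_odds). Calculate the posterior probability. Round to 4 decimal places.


Bayesian evidence evaluation:
Posterior odds = prior_odds * LR = 0.126666 * 1.4387 = 0.1822344
Posterior probability = posterior_odds / (1 + posterior_odds)
= 0.1822344 / (1 + 0.1822344)
= 0.1822344 / 1.1822344
= 0.1541

0.1541


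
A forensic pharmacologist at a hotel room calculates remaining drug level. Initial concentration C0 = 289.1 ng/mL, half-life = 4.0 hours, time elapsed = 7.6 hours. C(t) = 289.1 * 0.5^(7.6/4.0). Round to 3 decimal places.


Drug concentration decay:
Number of half-lives = t / t_half = 7.6 / 4.0 = 1.9
Decay factor = 0.5^1.9 = 0.26794337
C(t) = 289.1 * 0.26794337 = 77.462 ng/mL

77.462


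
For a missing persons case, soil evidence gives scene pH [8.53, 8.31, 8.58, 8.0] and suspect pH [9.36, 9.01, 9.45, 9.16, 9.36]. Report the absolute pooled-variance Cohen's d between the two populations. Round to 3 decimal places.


Pooled-variance Cohen's d for soil pH comparison:
Scene mean = 33.42 / 4 = 8.355
Suspect mean = 46.34 / 5 = 9.268
Scene sample variance s_s^2 = 0.069767
Suspect sample variance s_c^2 = 0.03207
Pooled variance = ((n_s-1)*s_s^2 + (n_c-1)*s_c^2) / (n_s + n_c - 2) = 0.048226
Pooled SD = sqrt(0.048226) = 0.219604
Mean difference = -0.913
|d| = |-0.913| / 0.219604 = 4.157

4.157


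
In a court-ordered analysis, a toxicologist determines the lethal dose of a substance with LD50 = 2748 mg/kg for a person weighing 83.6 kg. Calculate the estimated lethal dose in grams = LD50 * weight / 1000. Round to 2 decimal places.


Lethal dose calculation:
Lethal dose = LD50 * body_weight / 1000
= 2748 * 83.6 / 1000
= 229732.8 / 1000
= 229.73 g

229.73


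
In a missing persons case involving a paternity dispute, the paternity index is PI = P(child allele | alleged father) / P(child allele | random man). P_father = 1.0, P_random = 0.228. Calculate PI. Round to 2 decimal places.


Paternity Index calculation:
PI = P(allele|father) / P(allele|random)
PI = 1.0 / 0.228
PI = 4.39

4.39


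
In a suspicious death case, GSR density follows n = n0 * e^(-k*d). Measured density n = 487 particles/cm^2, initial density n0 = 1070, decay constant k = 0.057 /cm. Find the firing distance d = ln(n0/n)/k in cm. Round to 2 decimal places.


GSR distance calculation:
n0/n = 1070 / 487 = 2.197125
ln(n0/n) = 0.78715
d = 0.78715 / 0.057 = 13.81 cm

13.81


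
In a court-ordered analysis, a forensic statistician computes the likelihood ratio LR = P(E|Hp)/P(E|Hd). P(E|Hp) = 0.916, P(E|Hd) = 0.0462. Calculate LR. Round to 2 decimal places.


Likelihood ratio calculation:
LR = P(E|Hp) / P(E|Hd)
LR = 0.916 / 0.0462
LR = 19.83

19.83


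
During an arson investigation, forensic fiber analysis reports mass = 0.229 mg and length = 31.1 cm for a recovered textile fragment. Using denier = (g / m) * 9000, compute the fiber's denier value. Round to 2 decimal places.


Denier calculation:
Mass in grams = 0.229 mg / 1000 = 0.000229 g
Length in meters = 31.1 cm / 100 = 0.311 m
Linear density = mass / length = 0.000229 / 0.311 = 0.00073633 g/m
Denier = (g/m) * 9000 = 0.00073633 * 9000 = 6.63

6.63


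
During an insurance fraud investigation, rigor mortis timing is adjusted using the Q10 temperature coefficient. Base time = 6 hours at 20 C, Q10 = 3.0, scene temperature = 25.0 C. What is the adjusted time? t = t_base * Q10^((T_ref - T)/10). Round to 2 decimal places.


Rigor mortis time adjustment:
Exponent = (T_ref - T_actual) / 10 = (20 - 25.0) / 10 = -0.5
Q10 factor = 3.0^-0.5 = 0.57735
t_adjusted = 6 * 0.57735 = 3.46 hours

3.46


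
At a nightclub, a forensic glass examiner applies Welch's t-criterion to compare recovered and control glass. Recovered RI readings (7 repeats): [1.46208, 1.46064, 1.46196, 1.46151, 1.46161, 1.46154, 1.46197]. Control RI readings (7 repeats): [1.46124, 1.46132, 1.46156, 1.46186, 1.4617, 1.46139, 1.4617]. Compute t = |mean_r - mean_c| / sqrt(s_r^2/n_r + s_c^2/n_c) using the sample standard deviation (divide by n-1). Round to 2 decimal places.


Welch's t-criterion for glass RI comparison:
Recovered mean = sum / n_r = 10.23131 / 7 = 1.4616157
Control mean = sum / n_c = 10.23077 / 7 = 1.4615386
Recovered sample variance s_r^2 = 2.38095e-07
Control sample variance s_c^2 = 5.2481e-08
Welch SE (unpooled) = sqrt(s_r^2/n_r + s_c^2/n_c) = sqrt(3.40136e-08 + 7.49728e-09) = sqrt(4.15109e-08) = 0.000203742
|mean_r - mean_c| = 7.71429e-05
t = 7.71429e-05 / 0.000203742 = 0.38

0.38


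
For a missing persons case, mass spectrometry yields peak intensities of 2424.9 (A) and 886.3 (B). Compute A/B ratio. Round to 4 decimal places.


Spectral peak ratio:
Peak A = 2424.9 counts
Peak B = 886.3 counts
Ratio = 2424.9 / 886.3 = 2.7360

2.7360


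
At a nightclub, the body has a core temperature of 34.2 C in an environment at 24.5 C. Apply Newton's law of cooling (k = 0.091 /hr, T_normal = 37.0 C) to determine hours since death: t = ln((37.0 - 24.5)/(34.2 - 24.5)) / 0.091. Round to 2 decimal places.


Using Newton's law of cooling:
t = ln((T_normal - T_ambient) / (T_body - T_ambient)) / k
T_normal - T_ambient = 12.5
T_body - T_ambient = 9.7
Ratio = 1.28866
ln(ratio) = 0.253603
t = 0.253603 / 0.091 = 2.79 hours

2.79


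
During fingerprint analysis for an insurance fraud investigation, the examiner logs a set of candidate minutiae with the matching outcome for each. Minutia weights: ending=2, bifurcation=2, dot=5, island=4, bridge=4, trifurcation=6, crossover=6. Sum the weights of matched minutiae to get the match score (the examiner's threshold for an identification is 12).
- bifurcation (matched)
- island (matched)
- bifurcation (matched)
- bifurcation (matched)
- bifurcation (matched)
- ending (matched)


Weighted minutiae match score:
  bifurcation: matched, +2 (running total 2)
  island: matched, +4 (running total 6)
  bifurcation: matched, +2 (running total 8)
  bifurcation: matched, +2 (running total 10)
  bifurcation: matched, +2 (running total 12)
  ending: matched, +2 (running total 14)
Total score = 14
Threshold = 12; verdict = identification

14


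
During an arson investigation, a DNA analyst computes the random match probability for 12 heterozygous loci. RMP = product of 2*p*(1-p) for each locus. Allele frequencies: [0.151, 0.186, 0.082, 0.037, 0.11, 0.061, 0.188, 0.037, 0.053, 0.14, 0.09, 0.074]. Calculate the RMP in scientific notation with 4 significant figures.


Computing RMP for 12 loci:
Locus 1: 2 * 0.151 * 0.849 = 0.256398
Locus 2: 2 * 0.186 * 0.814 = 0.302808
Locus 3: 2 * 0.082 * 0.918 = 0.150552
Locus 4: 2 * 0.037 * 0.963 = 0.071262
Locus 5: 2 * 0.11 * 0.89 = 0.1958
Locus 6: 2 * 0.061 * 0.939 = 0.114558
Locus 7: 2 * 0.188 * 0.812 = 0.305312
Locus 8: 2 * 0.037 * 0.963 = 0.071262
Locus 9: 2 * 0.053 * 0.947 = 0.100382
Locus 10: 2 * 0.14 * 0.86 = 0.2408
Locus 11: 2 * 0.09 * 0.91 = 0.1638
Locus 12: 2 * 0.074 * 0.926 = 0.137048
RMP = 2.206e-10

2.206e-10


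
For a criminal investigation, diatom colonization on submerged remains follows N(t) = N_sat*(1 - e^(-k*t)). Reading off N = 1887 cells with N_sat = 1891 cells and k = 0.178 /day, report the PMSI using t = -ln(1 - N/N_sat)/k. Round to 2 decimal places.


PMSI from diatom colonization curve:
N / N_sat = 1887 / 1891 = 0.997885
1 - N/N_sat = 0.002115
ln(1 - N/N_sat) = -6.1587
t = -ln(1 - N/N_sat) / k = -(-6.1587) / 0.178 = 34.60 days

34.60


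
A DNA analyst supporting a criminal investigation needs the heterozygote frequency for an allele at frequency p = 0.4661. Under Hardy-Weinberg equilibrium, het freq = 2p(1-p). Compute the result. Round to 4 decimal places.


Hardy-Weinberg heterozygote frequency:
q = 1 - p = 1 - 0.4661 = 0.5339
2pq = 2 * 0.4661 * 0.5339 = 0.4977

0.4977


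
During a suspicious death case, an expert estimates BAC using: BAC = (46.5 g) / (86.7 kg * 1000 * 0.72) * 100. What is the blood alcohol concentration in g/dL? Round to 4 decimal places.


Applying the Widmark formula:
BAC = (dose_g / (body_wt * 1000 * r)) * 100
Denominator = 86.7 * 1000 * 0.72 = 62424
BAC = (46.5 / 62424) * 100
BAC = 0.0745 g/dL

0.0745


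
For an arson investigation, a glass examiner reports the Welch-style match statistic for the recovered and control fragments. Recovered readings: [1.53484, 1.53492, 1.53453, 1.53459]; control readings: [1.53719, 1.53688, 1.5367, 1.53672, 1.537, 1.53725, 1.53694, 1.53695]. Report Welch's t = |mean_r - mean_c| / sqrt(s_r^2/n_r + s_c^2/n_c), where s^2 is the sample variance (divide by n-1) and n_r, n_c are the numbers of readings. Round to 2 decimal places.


Welch's t-criterion for glass RI comparison:
Recovered mean = sum / n_r = 6.13888 / 4 = 1.53472
Control mean = sum / n_c = 12.29563 / 8 = 1.5369537
Recovered sample variance s_r^2 = 3.58e-08
Control sample variance s_c^2 = 3.86268e-08
Welch SE (unpooled) = sqrt(s_r^2/n_r + s_c^2/n_c) = sqrt(8.95e-09 + 4.82835e-09) = sqrt(1.37784e-08) = 0.000117381
|mean_r - mean_c| = 0.00223375
t = 0.00223375 / 0.000117381 = 19.03

19.03


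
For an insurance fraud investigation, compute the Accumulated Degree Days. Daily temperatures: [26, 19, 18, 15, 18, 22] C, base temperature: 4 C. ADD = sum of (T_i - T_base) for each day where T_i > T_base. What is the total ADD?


Computing ADD day by day:
Day 1: max(0, 26 - 4) = 22
Day 2: max(0, 19 - 4) = 15
Day 3: max(0, 18 - 4) = 14
Day 4: max(0, 15 - 4) = 11
Day 5: max(0, 18 - 4) = 14
Day 6: max(0, 22 - 4) = 18
Total ADD = 94

94


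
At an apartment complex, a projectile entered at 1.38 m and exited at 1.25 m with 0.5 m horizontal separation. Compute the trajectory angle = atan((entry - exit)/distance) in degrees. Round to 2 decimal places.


Bullet trajectory angle:
Height difference = 1.38 - 1.25 = 0.13 m
angle = atan(0.13 / 0.5)
angle = atan(0.26)
angle = 14.57 degrees

14.57


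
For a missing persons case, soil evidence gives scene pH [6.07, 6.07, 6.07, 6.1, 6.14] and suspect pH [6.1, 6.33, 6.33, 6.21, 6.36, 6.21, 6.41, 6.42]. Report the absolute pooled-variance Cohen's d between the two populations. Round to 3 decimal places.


Pooled-variance Cohen's d for soil pH comparison:
Scene mean = 30.45 / 5 = 6.09
Suspect mean = 50.37 / 8 = 6.29625
Scene sample variance s_s^2 = 0.00095
Suspect sample variance s_c^2 = 0.01257
Pooled variance = ((n_s-1)*s_s^2 + (n_c-1)*s_c^2) / (n_s + n_c - 2) = 0.008344
Pooled SD = sqrt(0.008344) = 0.091345
Mean difference = -0.20625
|d| = |-0.20625| / 0.091345 = 2.258

2.258


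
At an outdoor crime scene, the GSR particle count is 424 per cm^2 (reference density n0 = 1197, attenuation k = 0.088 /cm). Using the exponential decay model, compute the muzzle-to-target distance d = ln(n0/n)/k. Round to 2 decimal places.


GSR distance calculation:
n0/n = 1197 / 424 = 2.823113
ln(n0/n) = 1.03784
d = 1.03784 / 0.088 = 11.79 cm

11.79


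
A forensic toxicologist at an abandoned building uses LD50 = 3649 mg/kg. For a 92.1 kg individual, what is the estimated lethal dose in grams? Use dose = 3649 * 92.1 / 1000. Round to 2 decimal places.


Lethal dose calculation:
Lethal dose = LD50 * body_weight / 1000
= 3649 * 92.1 / 1000
= 336072.9 / 1000
= 336.07 g

336.07


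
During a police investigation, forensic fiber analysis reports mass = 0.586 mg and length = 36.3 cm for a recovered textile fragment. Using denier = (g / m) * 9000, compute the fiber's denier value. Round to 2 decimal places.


Denier calculation:
Mass in grams = 0.586 mg / 1000 = 0.000586 g
Length in meters = 36.3 cm / 100 = 0.363 m
Linear density = mass / length = 0.000586 / 0.363 = 0.00161433 g/m
Denier = (g/m) * 9000 = 0.00161433 * 9000 = 14.53

14.53


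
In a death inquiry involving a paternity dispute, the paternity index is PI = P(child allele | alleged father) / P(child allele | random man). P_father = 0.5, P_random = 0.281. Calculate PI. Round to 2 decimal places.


Paternity Index calculation:
PI = P(allele|father) / P(allele|random)
PI = 0.5 / 0.281
PI = 1.78

1.78


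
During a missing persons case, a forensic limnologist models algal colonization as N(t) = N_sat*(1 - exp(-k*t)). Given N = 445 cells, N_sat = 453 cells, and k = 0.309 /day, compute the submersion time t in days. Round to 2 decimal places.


PMSI from diatom colonization curve:
N / N_sat = 445 / 453 = 0.98234
1 - N/N_sat = 0.01766
ln(1 - N/N_sat) = -4.036453
t = -ln(1 - N/N_sat) / k = -(-4.036453) / 0.309 = 13.06 days

13.06


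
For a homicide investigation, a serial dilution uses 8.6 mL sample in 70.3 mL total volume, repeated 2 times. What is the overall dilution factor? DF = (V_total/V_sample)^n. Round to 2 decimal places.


Dilution factor calculation:
Single dilution = V_total / V_sample = 70.3 / 8.6 ≈ 8.174419
Number of dilutions = 2
Total DF = (70.3 / 8.6)^2 (full precision, rounded at the end) = 66.82

66.82


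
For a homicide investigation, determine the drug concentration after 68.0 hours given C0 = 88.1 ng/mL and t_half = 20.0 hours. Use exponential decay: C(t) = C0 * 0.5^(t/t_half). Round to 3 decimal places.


Drug concentration decay:
Number of half-lives = t / t_half = 68.0 / 20.0 = 3.4
Decay factor = 0.5^3.4 = 0.09473229
C(t) = 88.1 * 0.09473229 = 8.346 ng/mL

8.346


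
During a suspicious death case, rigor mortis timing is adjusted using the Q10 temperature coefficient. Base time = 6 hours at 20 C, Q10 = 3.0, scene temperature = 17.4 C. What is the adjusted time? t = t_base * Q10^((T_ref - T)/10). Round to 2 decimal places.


Rigor mortis time adjustment:
Exponent = (T_ref - T_actual) / 10 = (20 - 17.4) / 10 = 0.26
Q10 factor = 3.0^0.26 = 1.33061
t_adjusted = 6 * 1.33061 = 7.98 hours

7.98


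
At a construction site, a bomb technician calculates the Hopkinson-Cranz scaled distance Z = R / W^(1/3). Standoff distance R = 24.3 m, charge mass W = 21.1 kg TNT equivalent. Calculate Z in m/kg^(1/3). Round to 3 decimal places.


Scaled distance calculation:
W^(1/3) = 21.1^(1/3) = 2.763296
Z = R / W^(1/3) = 24.3 / 2.763296
Z = 8.794 m/kg^(1/3)

8.794


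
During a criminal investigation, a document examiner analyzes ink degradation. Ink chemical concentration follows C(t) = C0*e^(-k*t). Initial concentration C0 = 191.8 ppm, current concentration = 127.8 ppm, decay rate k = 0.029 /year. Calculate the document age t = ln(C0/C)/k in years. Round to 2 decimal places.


Document age estimation:
C0/C = 191.8 / 127.8 = 1.500782
ln(C0/C) = 0.405986
t = 0.405986 / 0.029 = 14.00 years

14.00


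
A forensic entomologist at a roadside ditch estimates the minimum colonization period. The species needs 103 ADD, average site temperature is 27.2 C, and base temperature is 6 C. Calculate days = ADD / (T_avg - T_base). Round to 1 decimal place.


Insect development time:
Effective temperature = avg_temp - T_base = 27.2 - 6 = 21.2 C
Days = ADD / effective_temp = 103 / 21.2 = 4.9 days

4.9


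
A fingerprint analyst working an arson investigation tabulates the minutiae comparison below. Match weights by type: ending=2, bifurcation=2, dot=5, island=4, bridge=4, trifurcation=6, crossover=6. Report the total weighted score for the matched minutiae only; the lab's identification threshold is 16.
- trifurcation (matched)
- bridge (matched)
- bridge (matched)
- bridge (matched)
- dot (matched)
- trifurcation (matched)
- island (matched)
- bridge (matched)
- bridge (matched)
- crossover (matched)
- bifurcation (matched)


Weighted minutiae match score:
  trifurcation: matched, +6 (running total 6)
  bridge: matched, +4 (running total 10)
  bridge: matched, +4 (running total 14)
  bridge: matched, +4 (running total 18)
  dot: matched, +5 (running total 23)
  trifurcation: matched, +6 (running total 29)
  island: matched, +4 (running total 33)
  bridge: matched, +4 (running total 37)
  bridge: matched, +4 (running total 41)
  crossover: matched, +6 (running total 47)
  bifurcation: matched, +2 (running total 49)
Total score = 49
Threshold = 16; verdict = identification

49


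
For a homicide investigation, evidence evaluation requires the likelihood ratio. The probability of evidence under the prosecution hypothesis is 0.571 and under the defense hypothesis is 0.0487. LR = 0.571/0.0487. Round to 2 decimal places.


Likelihood ratio calculation:
LR = P(E|Hp) / P(E|Hd)
LR = 0.571 / 0.0487
LR = 11.72

11.72


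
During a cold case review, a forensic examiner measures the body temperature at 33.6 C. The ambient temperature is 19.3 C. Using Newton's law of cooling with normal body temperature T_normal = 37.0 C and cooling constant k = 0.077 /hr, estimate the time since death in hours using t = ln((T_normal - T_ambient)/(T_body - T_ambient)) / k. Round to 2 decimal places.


Using Newton's law of cooling:
t = ln((T_normal - T_ambient) / (T_body - T_ambient)) / k
T_normal - T_ambient = 17.7
T_body - T_ambient = 14.3
Ratio = 1.237762
ln(ratio) = 0.213305
t = 0.213305 / 0.077 = 2.77 hours

2.77


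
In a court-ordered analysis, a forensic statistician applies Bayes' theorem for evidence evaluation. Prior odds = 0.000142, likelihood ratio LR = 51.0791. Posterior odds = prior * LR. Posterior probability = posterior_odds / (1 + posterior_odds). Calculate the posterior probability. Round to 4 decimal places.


Bayesian evidence evaluation:
Posterior odds = prior_odds * LR = 0.000142 * 51.0791 = 0.007253232
Posterior probability = posterior_odds / (1 + posterior_odds)
= 0.007253232 / (1 + 0.007253232)
= 0.007253232 / 1.007253232
= 0.0072

0.0072


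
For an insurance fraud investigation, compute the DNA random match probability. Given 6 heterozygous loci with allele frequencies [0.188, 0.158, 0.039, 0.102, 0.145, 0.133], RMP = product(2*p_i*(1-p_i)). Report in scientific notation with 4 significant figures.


Computing RMP for 6 loci:
Locus 1: 2 * 0.188 * 0.812 = 0.305312
Locus 2: 2 * 0.158 * 0.842 = 0.266072
Locus 3: 2 * 0.039 * 0.961 = 0.074958
Locus 4: 2 * 0.102 * 0.898 = 0.183192
Locus 5: 2 * 0.145 * 0.855 = 0.24795
Locus 6: 2 * 0.133 * 0.867 = 0.230622
RMP = 6.379e-05

6.379e-05


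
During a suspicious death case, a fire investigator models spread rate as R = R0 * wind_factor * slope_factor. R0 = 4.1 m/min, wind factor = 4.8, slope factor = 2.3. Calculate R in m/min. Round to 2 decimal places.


Fire spread rate calculation:
R = R0 * wind_factor * slope_factor
= 4.1 * 4.8 * 2.3
= 19.68 * 2.3
= 45.26 m/min

45.26


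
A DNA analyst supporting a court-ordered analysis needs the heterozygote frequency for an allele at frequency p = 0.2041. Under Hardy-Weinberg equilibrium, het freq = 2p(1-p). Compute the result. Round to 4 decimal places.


Hardy-Weinberg heterozygote frequency:
q = 1 - p = 1 - 0.2041 = 0.7959
2pq = 2 * 0.2041 * 0.7959 = 0.3249

0.3249


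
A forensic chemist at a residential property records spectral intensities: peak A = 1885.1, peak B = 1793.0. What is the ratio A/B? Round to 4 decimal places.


Spectral peak ratio:
Peak A = 1885.1 counts
Peak B = 1793.0 counts
Ratio = 1885.1 / 1793.0 = 1.0514

1.0514


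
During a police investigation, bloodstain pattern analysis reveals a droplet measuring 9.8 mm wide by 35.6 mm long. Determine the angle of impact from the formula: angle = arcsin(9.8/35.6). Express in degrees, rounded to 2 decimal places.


Blood spatter impact angle calculation:
width / length = 9.8 / 35.6 = 0.275281
angle = arcsin(0.275281)
angle = 15.98 degrees

15.98


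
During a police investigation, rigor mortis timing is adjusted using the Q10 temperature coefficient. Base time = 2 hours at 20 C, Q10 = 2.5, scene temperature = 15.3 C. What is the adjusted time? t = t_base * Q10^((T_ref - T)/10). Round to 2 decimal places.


Rigor mortis time adjustment:
Exponent = (T_ref - T_actual) / 10 = (20 - 15.3) / 10 = 0.47
Q10 factor = 2.5^0.47 = 1.53827
t_adjusted = 2 * 1.53827 = 3.08 hours

3.08


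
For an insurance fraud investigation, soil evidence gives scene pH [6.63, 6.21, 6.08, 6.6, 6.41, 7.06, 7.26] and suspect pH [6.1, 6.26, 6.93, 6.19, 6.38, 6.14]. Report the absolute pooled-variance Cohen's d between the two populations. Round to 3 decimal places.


Pooled-variance Cohen's d for soil pH comparison:
Scene mean = 46.25 / 7 = 6.607143
Suspect mean = 38 / 6 = 6.333333
Scene sample variance s_s^2 = 0.18439
Suspect sample variance s_c^2 = 0.095187
Pooled variance = ((n_s-1)*s_s^2 + (n_c-1)*s_c^2) / (n_s + n_c - 2) = 0.143843
Pooled SD = sqrt(0.143843) = 0.379266
Mean difference = 0.27381
|d| = |0.27381| / 0.379266 = 0.722

0.722


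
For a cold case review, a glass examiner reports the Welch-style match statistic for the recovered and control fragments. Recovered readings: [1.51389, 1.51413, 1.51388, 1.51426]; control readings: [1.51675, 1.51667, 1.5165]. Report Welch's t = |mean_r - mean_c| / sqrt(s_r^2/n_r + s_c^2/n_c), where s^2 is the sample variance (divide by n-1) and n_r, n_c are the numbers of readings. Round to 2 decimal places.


Welch's t-criterion for glass RI comparison:
Recovered mean = sum / n_r = 6.05616 / 4 = 1.51404
Control mean = sum / n_c = 4.54992 / 3 = 1.51664
Recovered sample variance s_r^2 = 3.48667e-08
Control sample variance s_c^2 = 1.63e-08
Welch SE (unpooled) = sqrt(s_r^2/n_r + s_c^2/n_c) = sqrt(8.71667e-09 + 5.43333e-09) = sqrt(1.415e-08) = 0.000118954
|mean_r - mean_c| = 0.0026
t = 0.0026 / 0.000118954 = 21.86

21.86


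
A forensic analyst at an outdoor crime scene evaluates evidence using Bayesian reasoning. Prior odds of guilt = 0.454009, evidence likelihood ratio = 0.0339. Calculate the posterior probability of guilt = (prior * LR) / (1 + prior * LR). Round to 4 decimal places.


Bayesian evidence evaluation:
Posterior odds = prior_odds * LR = 0.454009 * 0.0339 = 0.01539091
Posterior probability = posterior_odds / (1 + posterior_odds)
= 0.01539091 / (1 + 0.01539091)
= 0.01539091 / 1.01539091
= 0.0152

0.0152


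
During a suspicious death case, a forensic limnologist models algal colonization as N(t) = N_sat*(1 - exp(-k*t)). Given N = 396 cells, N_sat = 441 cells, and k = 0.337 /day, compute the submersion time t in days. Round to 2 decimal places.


PMSI from diatom colonization curve:
N / N_sat = 396 / 441 = 0.897959
1 - N/N_sat = 0.102041
ln(1 - N/N_sat) = -2.282381
t = -ln(1 - N/N_sat) / k = -(-2.282381) / 0.337 = 6.77 days

6.77


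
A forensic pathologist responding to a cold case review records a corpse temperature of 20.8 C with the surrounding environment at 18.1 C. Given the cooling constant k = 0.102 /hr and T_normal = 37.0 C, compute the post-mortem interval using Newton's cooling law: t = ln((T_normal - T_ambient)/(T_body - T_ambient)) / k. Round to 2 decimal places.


Using Newton's law of cooling:
t = ln((T_normal - T_ambient) / (T_body - T_ambient)) / k
T_normal - T_ambient = 18.9
T_body - T_ambient = 2.7
Ratio = 7
ln(ratio) = 1.94591
t = 1.94591 / 0.102 = 19.08 hours

19.08


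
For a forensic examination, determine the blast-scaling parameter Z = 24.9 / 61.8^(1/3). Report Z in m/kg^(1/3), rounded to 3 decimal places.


Scaled distance calculation:
W^(1/3) = 61.8^(1/3) = 3.953631
Z = R / W^(1/3) = 24.9 / 3.953631
Z = 6.298 m/kg^(1/3)

6.298


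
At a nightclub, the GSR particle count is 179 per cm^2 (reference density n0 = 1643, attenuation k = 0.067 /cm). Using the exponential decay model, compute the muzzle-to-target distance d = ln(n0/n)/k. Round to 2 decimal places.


GSR distance calculation:
n0/n = 1643 / 179 = 9.178771
ln(n0/n) = 2.216893
d = 2.216893 / 0.067 = 33.09 cm

33.09


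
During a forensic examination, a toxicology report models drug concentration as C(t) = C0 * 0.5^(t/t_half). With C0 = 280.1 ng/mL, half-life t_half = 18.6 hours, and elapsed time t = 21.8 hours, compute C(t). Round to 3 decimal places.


Drug concentration decay:
Number of half-lives = t / t_half = 21.8 / 18.6 = 1.172043
Decay factor = 0.5^1.172043 = 0.44379244
C(t) = 280.1 * 0.44379244 = 124.306 ng/mL

124.306


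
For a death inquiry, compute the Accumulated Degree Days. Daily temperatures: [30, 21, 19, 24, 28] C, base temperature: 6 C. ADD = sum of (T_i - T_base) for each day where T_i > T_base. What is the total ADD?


Computing ADD day by day:
Day 1: max(0, 30 - 6) = 24
Day 2: max(0, 21 - 6) = 15
Day 3: max(0, 19 - 6) = 13
Day 4: max(0, 24 - 6) = 18
Day 5: max(0, 28 - 6) = 22
Total ADD = 92

92


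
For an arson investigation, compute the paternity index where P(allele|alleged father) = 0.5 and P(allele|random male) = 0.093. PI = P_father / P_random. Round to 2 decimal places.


Paternity Index calculation:
PI = P(allele|father) / P(allele|random)
PI = 0.5 / 0.093
PI = 5.38

5.38


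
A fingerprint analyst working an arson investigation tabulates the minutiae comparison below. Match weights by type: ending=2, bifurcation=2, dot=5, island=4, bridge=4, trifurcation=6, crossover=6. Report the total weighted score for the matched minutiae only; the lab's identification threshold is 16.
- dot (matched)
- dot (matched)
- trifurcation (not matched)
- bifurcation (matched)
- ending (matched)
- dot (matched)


Weighted minutiae match score:
  dot: matched, +5 (running total 5)
  dot: matched, +5 (running total 10)
  trifurcation: not matched, +0
  bifurcation: matched, +2 (running total 12)
  ending: matched, +2 (running total 14)
  dot: matched, +5 (running total 19)
Total score = 19
Threshold = 16; verdict = identification

19


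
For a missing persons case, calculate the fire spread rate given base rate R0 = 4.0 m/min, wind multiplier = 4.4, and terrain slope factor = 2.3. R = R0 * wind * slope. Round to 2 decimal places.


Fire spread rate calculation:
R = R0 * wind_factor * slope_factor
= 4.0 * 4.4 * 2.3
= 17.6 * 2.3
= 40.48 m/min

40.48


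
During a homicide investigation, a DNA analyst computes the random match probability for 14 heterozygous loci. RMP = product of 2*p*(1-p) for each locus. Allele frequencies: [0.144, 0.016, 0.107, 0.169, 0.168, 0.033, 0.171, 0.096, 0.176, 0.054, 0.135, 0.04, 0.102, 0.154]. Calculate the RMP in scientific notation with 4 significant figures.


Computing RMP for 14 loci:
Locus 1: 2 * 0.144 * 0.856 = 0.246528
Locus 2: 2 * 0.016 * 0.984 = 0.031488
Locus 3: 2 * 0.107 * 0.893 = 0.191102
Locus 4: 2 * 0.169 * 0.831 = 0.280878
Locus 5: 2 * 0.168 * 0.832 = 0.279552
Locus 6: 2 * 0.033 * 0.967 = 0.063822
Locus 7: 2 * 0.171 * 0.829 = 0.283518
Locus 8: 2 * 0.096 * 0.904 = 0.173568
Locus 9: 2 * 0.176 * 0.824 = 0.290048
Locus 10: 2 * 0.054 * 0.946 = 0.102168
Locus 11: 2 * 0.135 * 0.865 = 0.23355
Locus 12: 2 * 0.04 * 0.96 = 0.0768
Locus 13: 2 * 0.102 * 0.898 = 0.183192
Locus 14: 2 * 0.154 * 0.846 = 0.260568
RMP = 9.282e-12

9.282e-12


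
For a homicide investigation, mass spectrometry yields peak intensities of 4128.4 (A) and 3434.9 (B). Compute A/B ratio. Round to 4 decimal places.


Spectral peak ratio:
Peak A = 4128.4 counts
Peak B = 3434.9 counts
Ratio = 4128.4 / 3434.9 = 1.2019

1.2019


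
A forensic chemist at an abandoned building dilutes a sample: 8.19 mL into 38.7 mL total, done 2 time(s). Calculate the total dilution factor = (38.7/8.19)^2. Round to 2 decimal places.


Dilution factor calculation:
Single dilution = V_total / V_sample = 38.7 / 8.19 ≈ 4.725275
Number of dilutions = 2
Total DF = (38.7 / 8.19)^2 (full precision, rounded at the end) = 22.33

22.33


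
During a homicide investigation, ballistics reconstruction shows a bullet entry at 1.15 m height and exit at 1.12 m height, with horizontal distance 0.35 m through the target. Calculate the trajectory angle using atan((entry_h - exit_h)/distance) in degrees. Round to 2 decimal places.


Bullet trajectory angle:
Height difference = 1.15 - 1.12 = 0.03 m
angle = atan(0.03 / 0.35)
angle = atan(0.085714)
angle = 4.90 degrees

4.90


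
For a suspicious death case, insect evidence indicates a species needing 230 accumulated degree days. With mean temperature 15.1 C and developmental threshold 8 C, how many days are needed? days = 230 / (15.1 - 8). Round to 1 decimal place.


Insect development time:
Effective temperature = avg_temp - T_base = 15.1 - 8 = 7.1 C
Days = ADD / effective_temp = 230 / 7.1 = 32.4 days

32.4


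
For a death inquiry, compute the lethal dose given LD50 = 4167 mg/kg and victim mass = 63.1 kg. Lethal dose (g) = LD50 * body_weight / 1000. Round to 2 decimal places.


Lethal dose calculation:
Lethal dose = LD50 * body_weight / 1000
= 4167 * 63.1 / 1000
= 262937.7 / 1000
= 262.94 g

262.94
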